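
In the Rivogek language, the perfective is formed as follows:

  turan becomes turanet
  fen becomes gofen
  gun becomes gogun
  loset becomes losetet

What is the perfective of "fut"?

fen and turan both end in -n yet inflect differently (gofen, turanet), so the final letter is not what conditions the rule; the number of vowels is.
"fut" has 1 vowel. The stems with 1 vowel (fen → gofen, gun → gogun) add the prefix go-.
So fut → gofut.

gofut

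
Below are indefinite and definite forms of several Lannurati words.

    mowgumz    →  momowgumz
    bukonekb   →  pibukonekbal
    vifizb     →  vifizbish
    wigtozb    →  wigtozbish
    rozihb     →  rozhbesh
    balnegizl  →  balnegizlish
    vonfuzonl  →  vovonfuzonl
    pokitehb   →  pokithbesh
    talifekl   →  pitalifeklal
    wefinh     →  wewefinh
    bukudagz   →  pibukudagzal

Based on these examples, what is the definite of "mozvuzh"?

mozvuzhish

"mozvuzh" has second-to-last letter 'z'. The stems whose second-to-last letter is 'z' (vifizb → vifizbish, balnegizl → balnegizlish, wigtozb → wigtozbish) add -ish.
So mozvuzh → mozvuzhish.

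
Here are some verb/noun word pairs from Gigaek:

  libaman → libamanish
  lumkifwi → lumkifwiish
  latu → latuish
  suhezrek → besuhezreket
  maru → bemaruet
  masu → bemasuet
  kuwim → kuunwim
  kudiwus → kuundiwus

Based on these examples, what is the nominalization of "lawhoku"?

lawhokuish

latu and maru both end in -u yet inflect differently (latuish, bemaruet), so the final letter is not what conditions the rule; the first letter is.
"lawhoku" begins with l-. The stems beginning with l- (libaman → libamanish, lumkifwi → lumkifwiish, latu → latuish) add -ish.
So lawhoku → lawhokuish.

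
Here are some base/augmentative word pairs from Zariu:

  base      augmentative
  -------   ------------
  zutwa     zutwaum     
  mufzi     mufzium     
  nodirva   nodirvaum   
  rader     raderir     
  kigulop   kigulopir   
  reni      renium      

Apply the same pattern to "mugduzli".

rader and reni both begin with r- yet inflect differently (raderir, renium), so the first letter is not what conditions the rule; whether the stem ends in a vowel or a consonant is.
"mugduzli" ends in a vowel. The stems ending in a vowel (nodirva → nodirvaum, zutwa → zutwaum, reni → renium) add -um.
So mugduzli → mugduzlium.

mugduzlium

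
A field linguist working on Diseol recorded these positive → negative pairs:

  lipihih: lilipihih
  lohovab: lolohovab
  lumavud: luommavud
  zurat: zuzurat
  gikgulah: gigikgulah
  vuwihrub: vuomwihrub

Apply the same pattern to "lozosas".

lolozosas

vuwihrub and lohovab both end in -b yet inflect differently (vuomwihrub, lolohovab), so the final letter is not what conditions the rule; the last vowel is.
"lozosas" has last vowel 'a'. The stems whose last vowel is 'a' (zurat → zuzurat, lohovab → lolohovab, gikgulah → gigikgulah) repeat the first consonant+vowel as a prefix.
So lozosas → lolozosas.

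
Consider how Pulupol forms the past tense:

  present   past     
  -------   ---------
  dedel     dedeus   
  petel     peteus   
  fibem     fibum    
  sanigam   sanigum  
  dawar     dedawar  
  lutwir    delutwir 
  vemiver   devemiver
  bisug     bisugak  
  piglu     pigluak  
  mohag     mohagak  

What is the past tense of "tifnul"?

"tifnul" ends in -l. The stems ending in -l (dedel → dedeus, petel → peteus) drop the final letter and add -us.
The other patterns: stems ending in -m change the last vowel to 'u'; stems ending in -r add the prefix de-; stems ending in -g or -u add -ak.
So tifnul → tifnuus.

tifnuus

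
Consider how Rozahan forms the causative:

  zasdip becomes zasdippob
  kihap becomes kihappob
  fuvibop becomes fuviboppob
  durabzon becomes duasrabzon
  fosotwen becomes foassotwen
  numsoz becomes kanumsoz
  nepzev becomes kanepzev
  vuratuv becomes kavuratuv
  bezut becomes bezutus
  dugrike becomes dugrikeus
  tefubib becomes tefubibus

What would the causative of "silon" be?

fuvibop and durabzon both have last vowel 'o' yet inflect differently (fuviboppob, duasrabzon), so the last vowel is not what conditions the rule; the final letter is.
"silon" ends in -n. The stems ending in -n (durabzon → duasrabzon, fosotwen → foassotwen) insert -as- after the first vowel.
The other patterns: stems ending in -p double the final consonant and add -ob; stems ending in -v or -z add the prefix ka-; stems ending in -b, -e or -t add -us.
So silon → siaslon.

siaslon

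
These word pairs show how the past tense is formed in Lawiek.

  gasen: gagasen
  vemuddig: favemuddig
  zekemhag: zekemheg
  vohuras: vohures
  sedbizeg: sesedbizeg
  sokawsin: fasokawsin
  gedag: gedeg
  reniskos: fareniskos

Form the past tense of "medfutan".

medfuten

zekemhag and sedbizeg both end in -g yet inflect differently (zekemheg, sesedbizeg), so the final letter is not what conditions the rule; the last vowel is.
"medfutan" has last vowel 'a'. The stems whose last vowel is 'a' (zekemhag → zekemheg, vohuras → vohures, gedag → gedeg) change the last vowel to 'e'.
The other patterns: stems whose last vowel is 'e' repeat the first consonant+vowel as a prefix; stems whose last vowel is 'i' or 'o' add the prefix fa-.
So medfutan → medfuten.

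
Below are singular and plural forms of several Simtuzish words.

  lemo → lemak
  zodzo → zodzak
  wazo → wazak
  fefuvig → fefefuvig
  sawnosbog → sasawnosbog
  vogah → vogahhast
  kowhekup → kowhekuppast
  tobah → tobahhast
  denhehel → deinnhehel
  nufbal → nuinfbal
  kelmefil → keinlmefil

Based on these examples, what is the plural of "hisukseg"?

hihisukseg

lemo and sawnosbog both have last vowel 'o' yet inflect differently (lemak, sasawnosbog), so the last vowel is not what conditions the rule; the final letter is.
"hisukseg" ends in -g. The stems ending in -g (fefuvig → fefefuvig, sawnosbog → sasawnosbog) repeat the first consonant+vowel as a prefix.
The other patterns: stems ending in -o drop the final letter and add -ak; stems ending in -h or -p double the final consonant and add -ast; stems ending in -l insert -in- after the first vowel.
So hisukseg → hihisukseg.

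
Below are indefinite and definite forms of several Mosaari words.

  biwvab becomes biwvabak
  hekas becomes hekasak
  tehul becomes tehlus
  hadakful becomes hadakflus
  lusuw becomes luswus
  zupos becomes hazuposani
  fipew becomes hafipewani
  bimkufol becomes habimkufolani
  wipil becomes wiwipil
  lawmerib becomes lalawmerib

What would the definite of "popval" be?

hekas and zupos both end in -s yet inflect differently (hekasak, hazuposani), so the final letter is not what conditions the rule; the last vowel is.
"popval" has last vowel 'a'. The stems whose last vowel is 'a' (biwvab → biwvabak, hekas → hekasak) add -ak.
So popval → popvalak.

popvalak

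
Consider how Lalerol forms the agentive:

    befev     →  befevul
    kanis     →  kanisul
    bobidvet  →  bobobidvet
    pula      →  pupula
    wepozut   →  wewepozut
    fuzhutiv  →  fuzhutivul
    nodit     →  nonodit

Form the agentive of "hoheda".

nodit and fuzhutiv both have last vowel 'i' yet inflect differently (nonodit, fuzhutivul), so the last vowel is not what conditions the rule; the final letter is.
"hoheda" ends in -a. The one such stem in the data (pula → pupula) repeats the first consonant+vowel as a prefix (as do wepozut, bobidvet), so the same rule applies.
So hoheda → hohoheda.

hohoheda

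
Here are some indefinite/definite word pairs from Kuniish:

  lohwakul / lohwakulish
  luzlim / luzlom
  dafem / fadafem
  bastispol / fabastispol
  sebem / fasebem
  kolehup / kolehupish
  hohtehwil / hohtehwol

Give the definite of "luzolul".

luzolulish

hohtehwil and lohwakul both end in -l yet inflect differently (hohtehwol, lohwakulish), so the final letter is not what conditions the rule; the last vowel is.
"luzolul" has last vowel 'u'. The stems whose last vowel is 'u' (kolehup → kolehupish, lohwakul → lohwakulish) add -ish.
The other patterns: stems whose last vowel is 'i' change the last vowel to 'o'; stems whose last vowel is 'e' or 'o' add the prefix fa-.
So luzolul → luzolulish.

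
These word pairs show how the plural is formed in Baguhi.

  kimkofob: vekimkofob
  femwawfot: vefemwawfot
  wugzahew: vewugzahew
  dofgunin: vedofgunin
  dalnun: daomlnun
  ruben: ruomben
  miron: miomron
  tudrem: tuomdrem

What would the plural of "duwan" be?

duomwan

dofgunin and dalnun both end in -n yet inflect differently (vedofgunin, daomlnun), so the final letter is not what conditions the rule; the number of vowels is.
"duwan" has 2 vowels. The stems with 2 vowels (dalnun → daomlnun, ruben → ruomben, miron → miomron) insert -om- after the first vowel.
The other pattern: stems with 3 vowels add the prefix ve-.
So duwan → duomwan.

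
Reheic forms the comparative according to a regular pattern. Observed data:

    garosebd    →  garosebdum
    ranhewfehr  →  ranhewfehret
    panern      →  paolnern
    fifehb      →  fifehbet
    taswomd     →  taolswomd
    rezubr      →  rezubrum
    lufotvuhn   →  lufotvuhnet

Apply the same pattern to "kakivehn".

kakivehnet

rezubr and ranhewfehr both end in -r yet inflect differently (rezubrum, ranhewfehret), so the final letter is not what conditions the rule; the second-to-last letter is.
"kakivehn" has second-to-last letter 'h'. The stems whose second-to-last letter is 'h' (fifehb → fifehbet, lufotvuhn → lufotvuhnet, ranhewfehr → ranhewfehret) add -et.
So kakivehn → kakivehnet.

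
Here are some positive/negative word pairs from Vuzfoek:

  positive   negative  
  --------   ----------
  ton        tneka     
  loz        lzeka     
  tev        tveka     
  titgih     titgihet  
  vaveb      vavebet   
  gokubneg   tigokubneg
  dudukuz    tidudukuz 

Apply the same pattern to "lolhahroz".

tilolhahroz

loz and dudukuz both end in -z yet inflect differently (lzeka, tidudukuz), so the final letter is not what conditions the rule; the number of vowels is.
"lolhahroz" has 3 vowels. The stems with 3 vowels (gokubneg → tigokubneg, dudukuz → tidudukuz) add the prefix ti-.
So lolhahroz → tilolhahroz.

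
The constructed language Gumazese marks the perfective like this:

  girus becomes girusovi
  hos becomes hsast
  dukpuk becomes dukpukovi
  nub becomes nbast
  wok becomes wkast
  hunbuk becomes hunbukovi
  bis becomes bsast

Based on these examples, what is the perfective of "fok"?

fkast

wok and hunbuk both end in -k yet inflect differently (wkast, hunbukovi), so the final letter is not what conditions the rule; the number of vowels is.
"fok" has 1 vowel. The stems with 1 vowel (nub → nbast, wok → wkast, hos → hsast) delete the last vowel and add -ast.
The other pattern: stems with 2 vowels add -ovi.
So fok → fkast.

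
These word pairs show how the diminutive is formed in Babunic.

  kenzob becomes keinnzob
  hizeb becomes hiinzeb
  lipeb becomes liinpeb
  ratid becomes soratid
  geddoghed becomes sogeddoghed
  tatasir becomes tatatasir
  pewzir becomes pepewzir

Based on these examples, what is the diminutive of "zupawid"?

sozupawid

hizeb and geddoghed both have last vowel 'e' yet inflect differently (hiinzeb, sogeddoghed), so the last vowel is not what conditions the rule; the final letter is.
"zupawid" ends in -d. The stems ending in -d (ratid → soratid, geddoghed → sogeddoghed) add the prefix so-.
The other patterns: stems ending in -b insert -in- after the first vowel; stems ending in -r repeat the first consonant+vowel as a prefix.
So zupawid → sozupawid.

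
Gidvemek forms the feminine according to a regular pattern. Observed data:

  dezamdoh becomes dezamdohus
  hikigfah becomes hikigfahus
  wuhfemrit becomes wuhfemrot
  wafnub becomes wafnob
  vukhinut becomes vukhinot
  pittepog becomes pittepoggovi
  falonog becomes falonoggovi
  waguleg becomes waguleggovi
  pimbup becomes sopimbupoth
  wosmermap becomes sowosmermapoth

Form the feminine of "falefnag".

dezamdoh and pittepog both have last vowel 'o' yet inflect differently (dezamdohus, pittepoggovi), so the last vowel is not what conditions the rule; the final letter is.
"falefnag" ends in -g. The stems ending in -g (pittepog → pittepoggovi, falonog → falonoggovi, waguleg → waguleggovi) double the final consonant and add -ovi.
The other patterns: stems ending in -h add -us; stems ending in -b or -t change the last vowel to 'o'; stems ending in -p add so- … -oth around the stem.
So falefnag → falefnaggovi.

falefnaggovi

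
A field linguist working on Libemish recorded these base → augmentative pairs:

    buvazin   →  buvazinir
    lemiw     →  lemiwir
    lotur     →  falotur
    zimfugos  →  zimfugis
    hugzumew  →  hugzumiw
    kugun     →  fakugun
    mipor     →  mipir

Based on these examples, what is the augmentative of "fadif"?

fadifir

buvazin and kugun both end in -n yet inflect differently (buvazinir, fakugun), so the final letter is not what conditions the rule; the last vowel is.
"fadif" has last vowel 'i'. The stems whose last vowel is 'i' (buvazin → buvazinir, lemiw → lemiwir) add -ir.
So fadif → fadifir.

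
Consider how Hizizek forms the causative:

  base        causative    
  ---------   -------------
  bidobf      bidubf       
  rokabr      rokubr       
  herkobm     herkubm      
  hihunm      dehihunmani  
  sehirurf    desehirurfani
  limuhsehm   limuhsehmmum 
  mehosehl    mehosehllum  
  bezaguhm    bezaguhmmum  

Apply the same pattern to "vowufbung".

limuhsehm and herkobm both end in -m yet inflect differently (limuhsehmmum, herkubm), so the final letter is not what conditions the rule; the second-to-last letter is.
"vowufbung" has second-to-last letter 'n'. The one such stem in the data (hihunm → dehihunmani) adds de- … -ani around the stem, so the same rule applies.
The other patterns: stems whose second-to-last letter is 'h' double the final consonant and add -um; stems whose second-to-last letter is 'b' change the last vowel to 'u'.
So vowufbung → devowufbungani.

devowufbungani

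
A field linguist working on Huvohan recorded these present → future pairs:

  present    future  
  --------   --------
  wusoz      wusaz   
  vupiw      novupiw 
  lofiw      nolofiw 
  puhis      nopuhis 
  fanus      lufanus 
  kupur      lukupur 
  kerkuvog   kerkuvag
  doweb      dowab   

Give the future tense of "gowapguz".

lugowapguz

puhis and fanus both end in -s yet inflect differently (nopuhis, lufanus), so the final letter is not what conditions the rule; the last vowel is.
"gowapguz" has last vowel 'u'. The stems whose last vowel is 'u' (kupur → lukupur, fanus → lufanus) add the prefix lu-.
So gowapguz → lugowapguz.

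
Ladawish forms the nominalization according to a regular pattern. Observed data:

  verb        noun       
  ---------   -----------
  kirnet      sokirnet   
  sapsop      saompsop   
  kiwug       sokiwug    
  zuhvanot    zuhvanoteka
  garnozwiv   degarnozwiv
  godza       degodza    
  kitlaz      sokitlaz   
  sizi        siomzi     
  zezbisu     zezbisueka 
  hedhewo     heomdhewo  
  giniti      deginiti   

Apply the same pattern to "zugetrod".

zuhvanot and kirnet both end in -t yet inflect differently (zuhvanoteka, sokirnet), so the final letter is not what conditions the rule; the first letter is.
"zugetrod" begins with z-. The stems beginning with z- (zuhvanot → zuhvanoteka, zezbisu → zezbisueka) add -eka.
The other patterns: stems beginning with g- add the prefix de-; stems beginning with k- add the prefix so-; stems beginning with h- or s- insert -om- after the first vowel.
So zugetrod → zugetrodeka.

zugetrodeka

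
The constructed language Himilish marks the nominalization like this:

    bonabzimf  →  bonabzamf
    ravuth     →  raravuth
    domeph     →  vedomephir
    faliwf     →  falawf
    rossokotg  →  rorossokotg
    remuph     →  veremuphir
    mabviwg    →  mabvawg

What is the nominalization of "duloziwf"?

dulozawf

domeph and ravuth both end in -h yet inflect differently (vedomephir, raravuth), so the final letter is not what conditions the rule; the second-to-last letter is.
"duloziwf" has second-to-last letter 'w'. The stems whose second-to-last letter is 'w' (mabviwg → mabvawg, faliwf → falawf) change the last vowel to 'a'.
The other patterns: stems whose second-to-last letter is 'p' add ve- … -ir around the stem; stems whose second-to-last letter is 't' repeat the first consonant+vowel as a prefix.
So duloziwf → dulozawf.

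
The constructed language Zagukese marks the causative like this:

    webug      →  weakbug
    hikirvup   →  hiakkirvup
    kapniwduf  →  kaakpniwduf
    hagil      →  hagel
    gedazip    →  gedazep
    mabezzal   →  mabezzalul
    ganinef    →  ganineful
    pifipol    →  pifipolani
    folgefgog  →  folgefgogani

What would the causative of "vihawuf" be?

viakhawuf

hikirvup and gedazip both end in -p yet inflect differently (hiakkirvup, gedazep), so the final letter is not what conditions the rule; the last vowel is.
"vihawuf" has last vowel 'u'. The stems whose last vowel is 'u' (webug → weakbug, hikirvup → hiakkirvup, kapniwduf → kaakpniwduf) insert -ak- after the first vowel.
The other patterns: stems whose last vowel is 'i' change the last vowel to 'e'; stems whose last vowel is 'a' or 'e' add -ul; stems whose last vowel is 'o' add -ani.
So vihawuf → viakhawuf.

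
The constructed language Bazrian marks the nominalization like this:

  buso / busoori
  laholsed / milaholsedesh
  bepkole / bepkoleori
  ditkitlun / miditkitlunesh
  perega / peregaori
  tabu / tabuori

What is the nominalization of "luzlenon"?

miluzlenonesh

laholsed and bepkole both have last vowel 'e' yet inflect differently (milaholsedesh, bepkoleori), so the last vowel is not what conditions the rule; whether the stem ends in a vowel or a consonant is.
"luzlenon" ends in a consonant. The stems ending in a consonant (laholsed → milaholsedesh, ditkitlun → miditkitlunesh) add mi- … -esh around the stem.
The other pattern: stems ending in a vowel add -ori.
So luzlenon → miluzlenonesh.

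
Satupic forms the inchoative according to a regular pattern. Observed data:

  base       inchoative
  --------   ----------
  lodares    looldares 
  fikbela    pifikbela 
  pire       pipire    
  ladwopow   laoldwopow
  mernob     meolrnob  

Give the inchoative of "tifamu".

pitifamu

pire and lodares both have last vowel 'e' yet inflect differently (pipire, looldares), so the last vowel is not what conditions the rule; whether the stem ends in a vowel or a consonant is.
"tifamu" ends in a vowel. The stems ending in a vowel (fikbela → pifikbela, pire → pipire) add the prefix pi-.
The other pattern: stems ending in a consonant insert -ol- after the first vowel.
So tifamu → pitifamu.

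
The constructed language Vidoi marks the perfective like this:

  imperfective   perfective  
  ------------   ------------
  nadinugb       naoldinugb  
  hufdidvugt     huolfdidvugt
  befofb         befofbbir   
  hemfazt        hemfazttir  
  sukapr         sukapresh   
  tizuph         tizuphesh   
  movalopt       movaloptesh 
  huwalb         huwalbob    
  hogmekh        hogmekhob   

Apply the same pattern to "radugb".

raoldugb

"radugb" has second-to-last letter 'g'. The stems whose second-to-last letter is 'g' (nadinugb → naoldinugb, hufdidvugt → huolfdidvugt) insert -ol- after the first vowel.
So radugb → raoldugb.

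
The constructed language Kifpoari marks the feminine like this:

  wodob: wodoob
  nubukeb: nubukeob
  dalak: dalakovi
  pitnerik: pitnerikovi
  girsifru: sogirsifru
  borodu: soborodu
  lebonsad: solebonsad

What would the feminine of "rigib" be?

"rigib" ends in -b. The stems ending in -b (wodob → wodoob, nubukeb → nubukeob) drop the final letter and add -ob.
The other patterns: stems ending in -k add -ovi; stems ending in -d or -u add the prefix so-.
So rigib → rigiob.

rigiob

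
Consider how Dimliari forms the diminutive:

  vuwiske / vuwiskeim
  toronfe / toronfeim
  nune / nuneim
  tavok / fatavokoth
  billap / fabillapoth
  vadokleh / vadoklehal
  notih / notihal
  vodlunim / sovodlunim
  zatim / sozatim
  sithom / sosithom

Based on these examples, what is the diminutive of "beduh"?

beduhal

vuwiske and vadokleh both have last vowel 'e' yet inflect differently (vuwiskeim, vadoklehal), so the last vowel is not what conditions the rule; the final letter is.
"beduh" ends in -h. The stems ending in -h (vadokleh → vadoklehal, notih → notihal) add -al.
The other patterns: stems ending in -e add -im; stems ending in -k or -p add fa- … -oth around the stem; stems ending in -m add the prefix so-.
So beduh → beduhal.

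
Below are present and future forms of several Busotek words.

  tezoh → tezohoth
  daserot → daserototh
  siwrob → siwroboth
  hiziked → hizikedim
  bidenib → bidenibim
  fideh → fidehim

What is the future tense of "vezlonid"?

vezlonidim

"vezlonid" has last vowel 'i'. The one such stem in the data (bidenib → bidenibim) adds -im, so the same rule applies.
The other pattern: stems whose last vowel is 'o' add -oth.
So vezlonid → vezlonidim.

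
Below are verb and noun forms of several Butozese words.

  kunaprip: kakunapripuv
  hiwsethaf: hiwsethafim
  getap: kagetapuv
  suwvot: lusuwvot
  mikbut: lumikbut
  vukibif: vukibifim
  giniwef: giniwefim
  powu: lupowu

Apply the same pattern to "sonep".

kunaprip and vukibif both have last vowel 'i' yet inflect differently (kakunapripuv, vukibifim), so the last vowel is not what conditions the rule; the final letter is.
"sonep" ends in -p. The stems ending in -p (getap → kagetapuv, kunaprip → kakunapripuv) add ka- … -uv around the stem.
The other patterns: stems ending in -f add -im; stems ending in -t or -u add the prefix lu-.
So sonep → kasonepuv.

kasonepuv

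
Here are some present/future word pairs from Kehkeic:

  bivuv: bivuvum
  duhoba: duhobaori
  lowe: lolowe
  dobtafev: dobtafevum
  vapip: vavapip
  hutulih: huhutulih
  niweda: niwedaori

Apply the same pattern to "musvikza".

musvikzaori

"musvikza" ends in -a. The stems ending in -a (duhoba → duhobaori, niweda → niwedaori) add -ori.
The other patterns: stems ending in -v add -um; stems ending in -e, -h or -p repeat the first consonant+vowel as a prefix.
So musvikza → musvikzaori.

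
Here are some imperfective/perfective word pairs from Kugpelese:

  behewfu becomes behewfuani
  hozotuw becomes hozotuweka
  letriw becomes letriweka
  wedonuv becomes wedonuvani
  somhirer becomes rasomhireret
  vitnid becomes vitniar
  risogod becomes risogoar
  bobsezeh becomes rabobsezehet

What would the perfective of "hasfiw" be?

hasfiweka

letriw and vitnid both have last vowel 'i' yet inflect differently (letriweka, vitniar), so the last vowel is not what conditions the rule; the final letter is.
"hasfiw" ends in -w. The stems ending in -w (letriw → letriweka, hozotuw → hozotuweka) add -eka.
So hasfiw → hasfiweka.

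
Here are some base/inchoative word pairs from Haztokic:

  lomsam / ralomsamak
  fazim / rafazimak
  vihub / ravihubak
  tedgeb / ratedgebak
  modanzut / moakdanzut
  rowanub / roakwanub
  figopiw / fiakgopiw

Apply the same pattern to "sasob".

rasasobak

vihub and rowanub both end in -b yet inflect differently (ravihubak, roakwanub), so the final letter is not what conditions the rule; the number of vowels is.
"sasob" has 2 vowels. The stems with 2 vowels (lomsam → ralomsamak, fazim → rafazimak, vihub → ravihubak) add ra- … -ak around the stem.
So sasob → rasasobak.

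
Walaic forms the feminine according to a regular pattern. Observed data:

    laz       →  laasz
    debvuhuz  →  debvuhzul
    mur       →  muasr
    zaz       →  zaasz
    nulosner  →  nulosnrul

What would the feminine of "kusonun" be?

zaz and debvuhuz both end in -z yet inflect differently (zaasz, debvuhzul), so the final letter is not what conditions the rule; the number of vowels is.
"kusonun" has 3 vowels. The stems with 3 vowels (debvuhuz → debvuhzul, nulosner → nulosnrul) delete the last vowel and add -ul.
The other pattern: stems with 1 vowel insert -as- after the first vowel.
So kusonun → kusonnul.

kusonnul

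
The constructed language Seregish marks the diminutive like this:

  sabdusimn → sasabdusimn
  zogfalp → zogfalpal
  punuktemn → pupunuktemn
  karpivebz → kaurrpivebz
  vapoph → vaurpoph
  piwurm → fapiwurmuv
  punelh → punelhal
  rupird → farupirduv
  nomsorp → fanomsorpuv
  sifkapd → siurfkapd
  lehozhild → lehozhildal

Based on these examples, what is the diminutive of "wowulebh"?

wourwulebh

zogfalp and nomsorp both end in -p yet inflect differently (zogfalpal, fanomsorpuv), so the final letter is not what conditions the rule; the second-to-last letter is.
"wowulebh" has second-to-last letter 'b'. The one such stem in the data (karpivebz → kaurrpivebz) inserts -ur- after the first vowel (as do vapoph, sifkapd), so the same rule applies.
So wowulebh → wourwulebh.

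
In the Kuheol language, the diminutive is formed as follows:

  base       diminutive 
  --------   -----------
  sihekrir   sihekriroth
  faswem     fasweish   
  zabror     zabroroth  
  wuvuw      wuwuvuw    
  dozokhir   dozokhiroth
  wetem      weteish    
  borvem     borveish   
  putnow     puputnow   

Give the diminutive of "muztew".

putnow and zabror both have last vowel 'o' yet inflect differently (puputnow, zabroroth), so the last vowel is not what conditions the rule; the final letter is.
"muztew" ends in -w. The stems ending in -w (putnow → puputnow, wuvuw → wuwuvuw) repeat the first consonant+vowel as a prefix.
The other patterns: stems ending in -m drop the final letter and add -ish; stems ending in -r add -oth.
So muztew → mumuztew.

mumuztew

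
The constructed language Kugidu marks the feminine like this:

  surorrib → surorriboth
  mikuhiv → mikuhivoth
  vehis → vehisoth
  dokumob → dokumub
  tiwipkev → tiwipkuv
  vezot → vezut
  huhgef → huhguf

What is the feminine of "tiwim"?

tiwimoth

surorrib and dokumob both end in -b yet inflect differently (surorriboth, dokumub), so the final letter is not what conditions the rule; the last vowel is.
"tiwim" has last vowel 'i'. The stems whose last vowel is 'i' (surorrib → surorriboth, mikuhiv → mikuhivoth, vehis → vehisoth) add -oth.
The other pattern: stems whose last vowel is 'e' or 'o' change the last vowel to 'u'.
So tiwim → tiwimoth.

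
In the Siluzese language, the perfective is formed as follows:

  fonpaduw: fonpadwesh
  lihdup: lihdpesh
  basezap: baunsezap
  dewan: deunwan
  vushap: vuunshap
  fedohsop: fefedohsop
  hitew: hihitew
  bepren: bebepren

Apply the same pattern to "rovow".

"rovow" has last vowel 'o'. The one such stem in the data (fedohsop → fefedohsop) repeats the first consonant+vowel as a prefix (as do hitew, bepren), so the same rule applies.
The other patterns: stems whose last vowel is 'u' delete the last vowel and add -esh; stems whose last vowel is 'a' insert -un- after the first vowel.
So rovow → rorovow.

rorovow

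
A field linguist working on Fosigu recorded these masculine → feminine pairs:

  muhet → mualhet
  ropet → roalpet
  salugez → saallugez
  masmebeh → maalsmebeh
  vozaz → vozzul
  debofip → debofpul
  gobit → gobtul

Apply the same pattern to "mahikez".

salugez and vozaz both end in -z yet inflect differently (saallugez, vozzul), so the final letter is not what conditions the rule; the last vowel is.
"mahikez" has last vowel 'e'. The stems whose last vowel is 'e' (muhet → mualhet, ropet → roalpet, salugez → saallugez) insert -al- after the first vowel.
So mahikez → maalhikez.

maalhikez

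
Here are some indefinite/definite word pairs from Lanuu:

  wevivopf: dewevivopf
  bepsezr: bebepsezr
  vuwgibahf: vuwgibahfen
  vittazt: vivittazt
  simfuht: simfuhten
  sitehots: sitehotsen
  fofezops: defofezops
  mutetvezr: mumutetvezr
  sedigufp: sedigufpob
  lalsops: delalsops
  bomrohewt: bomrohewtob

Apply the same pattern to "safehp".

vittazt and bomrohewt both end in -t yet inflect differently (vivittazt, bomrohewtob), so the final letter is not what conditions the rule; the second-to-last letter is.
"safehp" has second-to-last letter 'h'. The stems whose second-to-last letter is 'h' (simfuht → simfuhten, vuwgibahf → vuwgibahfen) add -en.
The other patterns: stems whose second-to-last letter is 'z' repeat the first consonant+vowel as a prefix; stems whose second-to-last letter is 'p' add the prefix de-; stems whose second-to-last letter is 'f' or 'w' add -ob.
So safehp → safehpen.

safehpen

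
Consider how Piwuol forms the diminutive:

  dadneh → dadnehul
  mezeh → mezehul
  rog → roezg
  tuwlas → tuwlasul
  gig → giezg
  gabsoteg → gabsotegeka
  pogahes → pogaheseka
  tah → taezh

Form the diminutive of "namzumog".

namzumogeka

"namzumog" has 3 vowels. The stems with 3 vowels (gabsoteg → gabsotegeka, pogahes → pogaheseka) add -eka.
So namzumog → namzumogeka.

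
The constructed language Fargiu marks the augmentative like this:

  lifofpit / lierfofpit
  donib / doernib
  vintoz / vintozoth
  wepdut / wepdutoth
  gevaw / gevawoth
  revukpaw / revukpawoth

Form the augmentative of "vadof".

vadofoth

lifofpit and wepdut both end in -t yet inflect differently (lierfofpit, wepdutoth), so the final letter is not what conditions the rule; the last vowel is.
"vadof" has last vowel 'o'. The one such stem in the data (vintoz → vintozoth) adds -oth, so the same rule applies.
The other pattern: stems whose last vowel is 'i' insert -er- after the first vowel.
So vadof → vadofoth.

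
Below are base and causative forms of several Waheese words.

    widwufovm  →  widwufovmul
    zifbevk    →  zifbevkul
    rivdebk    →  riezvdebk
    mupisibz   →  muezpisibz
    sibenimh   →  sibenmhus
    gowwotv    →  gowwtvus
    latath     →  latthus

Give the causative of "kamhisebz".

kaezmhisebz

"kamhisebz" has second-to-last letter 'b'. The stems whose second-to-last letter is 'b' (rivdebk → riezvdebk, mupisibz → muezpisibz) insert -ez- after the first vowel.
So kamhisebz → kaezmhisebz.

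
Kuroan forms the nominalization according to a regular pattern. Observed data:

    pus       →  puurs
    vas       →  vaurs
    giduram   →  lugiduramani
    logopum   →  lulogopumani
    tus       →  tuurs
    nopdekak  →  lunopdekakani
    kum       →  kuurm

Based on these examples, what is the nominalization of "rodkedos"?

lurodkedosani

giduram and kum both end in -m yet inflect differently (lugiduramani, kuurm), so the final letter is not what conditions the rule; the number of vowels is.
"rodkedos" has 3 vowels. The stems with 3 vowels (giduram → lugiduramani, logopum → lulogopumani, nopdekak → lunopdekakani) add lu- … -ani around the stem.
The other pattern: stems with 1 vowel insert -ur- after the first vowel.
So rodkedos → lurodkedosani.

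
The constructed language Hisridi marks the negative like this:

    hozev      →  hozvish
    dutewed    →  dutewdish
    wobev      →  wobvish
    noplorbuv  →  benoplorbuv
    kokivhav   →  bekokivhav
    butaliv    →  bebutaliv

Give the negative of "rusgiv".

hozev and noplorbuv both end in -v yet inflect differently (hozvish, benoplorbuv), so the final letter is not what conditions the rule; the last vowel is.
"rusgiv" has last vowel 'i'. The one such stem in the data (butaliv → bebutaliv) adds the prefix be-, so the same rule applies.
So rusgiv → berusgiv.

berusgiv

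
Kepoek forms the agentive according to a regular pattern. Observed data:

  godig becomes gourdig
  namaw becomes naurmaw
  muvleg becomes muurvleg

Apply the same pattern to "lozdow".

lourzdow

Every pair shown (godig → gourdig, namaw → naurmaw, muvleg → muurvleg) follows the same rule: insert -ur- after the first vowel.
So lozdow → lourzdow.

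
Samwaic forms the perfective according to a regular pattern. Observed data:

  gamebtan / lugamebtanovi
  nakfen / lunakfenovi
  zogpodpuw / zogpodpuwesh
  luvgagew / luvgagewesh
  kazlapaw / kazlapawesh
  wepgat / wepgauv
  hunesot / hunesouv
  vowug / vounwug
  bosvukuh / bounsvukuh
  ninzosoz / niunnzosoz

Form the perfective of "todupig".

toundupig

"todupig" ends in -g. The one such stem in the data (vowug → vounwug) inserts -un- after the first vowel (as do bosvukuh, ninzosoz), so the same rule applies.
The other patterns: stems ending in -n add lu- … -ovi around the stem; stems ending in -w add -esh; stems ending in -t drop the final letter and add -uv.
So todupig → toundupig.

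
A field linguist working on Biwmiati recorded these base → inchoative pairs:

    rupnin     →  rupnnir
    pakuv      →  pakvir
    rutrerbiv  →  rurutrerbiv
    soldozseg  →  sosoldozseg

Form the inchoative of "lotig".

rutrerbiv and pakuv both end in -v yet inflect differently (rurutrerbiv, pakvir), so the final letter is not what conditions the rule; the number of vowels is.
"lotig" has 2 vowels. The stems with 2 vowels (pakuv → pakvir, rupnin → rupnnir) delete the last vowel and add -ir.
So lotig → lotgir.

lotgir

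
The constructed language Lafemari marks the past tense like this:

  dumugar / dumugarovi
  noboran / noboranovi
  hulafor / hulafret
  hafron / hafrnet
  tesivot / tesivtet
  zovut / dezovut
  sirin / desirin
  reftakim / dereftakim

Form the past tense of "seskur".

dumugar and hulafor both end in -r yet inflect differently (dumugarovi, hulafret), so the final letter is not what conditions the rule; the last vowel is.
"seskur" has last vowel 'u'. The one such stem in the data (zovut → dezovut) adds the prefix de-, so the same rule applies.
The other patterns: stems whose last vowel is 'a' add -ovi; stems whose last vowel is 'o' delete the last vowel and add -et.
So seskur → deseskur.

deseskur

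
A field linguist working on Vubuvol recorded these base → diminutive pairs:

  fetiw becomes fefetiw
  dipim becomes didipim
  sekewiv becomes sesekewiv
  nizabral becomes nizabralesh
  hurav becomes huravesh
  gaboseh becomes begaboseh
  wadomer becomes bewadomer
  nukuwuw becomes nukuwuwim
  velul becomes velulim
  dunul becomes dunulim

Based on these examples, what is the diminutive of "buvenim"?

bubuvenim

sekewiv and hurav both end in -v yet inflect differently (sesekewiv, huravesh), so the final letter is not what conditions the rule; the last vowel is.
"buvenim" has last vowel 'i'. The stems whose last vowel is 'i' (fetiw → fefetiw, dipim → didipim, sekewiv → sesekewiv) repeat the first consonant+vowel as a prefix.
The other patterns: stems whose last vowel is 'a' add -esh; stems whose last vowel is 'e' add the prefix be-; stems whose last vowel is 'u' add -im.
So buvenim → bubuvenim.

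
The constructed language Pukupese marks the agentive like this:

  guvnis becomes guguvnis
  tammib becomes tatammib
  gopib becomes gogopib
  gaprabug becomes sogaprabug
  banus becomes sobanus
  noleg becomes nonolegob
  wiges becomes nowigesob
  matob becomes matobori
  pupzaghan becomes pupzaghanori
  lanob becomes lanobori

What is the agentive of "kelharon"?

"kelharon" has last vowel 'o'. The stems whose last vowel is 'o' (matob → matobori, lanob → lanobori) add -ori.
So kelharon → kelharonori.

kelharonori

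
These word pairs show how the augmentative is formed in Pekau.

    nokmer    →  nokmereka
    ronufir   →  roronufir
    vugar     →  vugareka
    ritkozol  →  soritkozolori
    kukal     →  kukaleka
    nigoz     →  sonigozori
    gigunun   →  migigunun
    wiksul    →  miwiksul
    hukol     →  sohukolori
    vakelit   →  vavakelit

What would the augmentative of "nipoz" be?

sonipozori

wiksul and hukol both end in -l yet inflect differently (miwiksul, sohukolori), so the final letter is not what conditions the rule; the last vowel is.
"nipoz" has last vowel 'o'. The stems whose last vowel is 'o' (hukol → sohukolori, ritkozol → soritkozolori, nigoz → sonigozori) add so- … -ori around the stem.
So nipoz → sonipozori.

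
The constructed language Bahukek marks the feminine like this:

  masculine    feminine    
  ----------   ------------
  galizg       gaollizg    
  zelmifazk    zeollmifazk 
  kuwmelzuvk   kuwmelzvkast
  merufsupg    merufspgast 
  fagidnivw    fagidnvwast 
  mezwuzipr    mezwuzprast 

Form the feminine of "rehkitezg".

zelmifazk and kuwmelzuvk both end in -k yet inflect differently (zeollmifazk, kuwmelzvkast), so the final letter is not what conditions the rule; the second-to-last letter is.
"rehkitezg" has second-to-last letter 'z'. The stems whose second-to-last letter is 'z' (galizg → gaollizg, zelmifazk → zeollmifazk) insert -ol- after the first vowel.
The other pattern: stems whose second-to-last letter is 'p' or 'v' delete the last vowel and add -ast.
So rehkitezg → reolhkitezg.

reolhkitezg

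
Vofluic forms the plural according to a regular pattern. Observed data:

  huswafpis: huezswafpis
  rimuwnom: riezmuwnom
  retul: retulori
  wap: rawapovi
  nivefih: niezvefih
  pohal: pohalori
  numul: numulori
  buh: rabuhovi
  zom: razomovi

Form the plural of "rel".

zom and rimuwnom both end in -m yet inflect differently (razomovi, riezmuwnom), so the final letter is not what conditions the rule; the number of vowels is.
"rel" has 1 vowel. The stems with 1 vowel (buh → rabuhovi, wap → rawapovi, zom → razomovi) add ra- … -ovi around the stem.
So rel → rarelovi.

rarelovi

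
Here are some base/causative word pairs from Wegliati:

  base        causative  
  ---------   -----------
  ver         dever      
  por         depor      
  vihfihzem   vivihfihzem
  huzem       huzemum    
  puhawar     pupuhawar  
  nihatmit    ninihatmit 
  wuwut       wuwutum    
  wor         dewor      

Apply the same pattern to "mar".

demar

wuwut and nihatmit both end in -t yet inflect differently (wuwutum, ninihatmit), so the final letter is not what conditions the rule; the number of vowels is.
"mar" has 1 vowel. The stems with 1 vowel (wor → dewor, ver → dever, por → depor) add the prefix de-.
So mar → demar.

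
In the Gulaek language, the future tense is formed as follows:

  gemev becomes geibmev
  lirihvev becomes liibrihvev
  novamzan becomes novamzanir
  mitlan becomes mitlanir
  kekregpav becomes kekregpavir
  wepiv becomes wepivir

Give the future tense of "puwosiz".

gemev and kekregpav both end in -v yet inflect differently (geibmev, kekregpavir), so the final letter is not what conditions the rule; the last vowel is.
"puwosiz" has last vowel 'i'. The one such stem in the data (wepiv → wepivir) adds -ir, so the same rule applies.
So puwosiz → puwosizir.

puwosizir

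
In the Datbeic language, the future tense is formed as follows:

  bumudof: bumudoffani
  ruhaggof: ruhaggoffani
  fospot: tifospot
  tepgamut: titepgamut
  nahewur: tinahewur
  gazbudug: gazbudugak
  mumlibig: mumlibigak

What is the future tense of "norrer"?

tinorrer

bumudof and fospot both have last vowel 'o' yet inflect differently (bumudoffani, tifospot), so the last vowel is not what conditions the rule; the final letter is.
"norrer" ends in -r. The one such stem in the data (nahewur → tinahewur) adds the prefix ti-, so the same rule applies.
So norrer → tinorrer.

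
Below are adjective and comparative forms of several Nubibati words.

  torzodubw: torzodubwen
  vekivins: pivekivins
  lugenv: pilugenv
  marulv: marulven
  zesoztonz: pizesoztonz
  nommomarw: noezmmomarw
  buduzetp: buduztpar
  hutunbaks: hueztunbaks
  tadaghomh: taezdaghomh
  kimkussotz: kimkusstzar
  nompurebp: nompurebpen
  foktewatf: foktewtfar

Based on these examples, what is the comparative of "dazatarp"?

"dazatarp" has second-to-last letter 'r'. The one such stem in the data (nommomarw → noezmmomarw) inserts -ez- after the first vowel (as do hutunbaks, tadaghomh), so the same rule applies.
So dazatarp → daezzatarp.

daezzatarp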